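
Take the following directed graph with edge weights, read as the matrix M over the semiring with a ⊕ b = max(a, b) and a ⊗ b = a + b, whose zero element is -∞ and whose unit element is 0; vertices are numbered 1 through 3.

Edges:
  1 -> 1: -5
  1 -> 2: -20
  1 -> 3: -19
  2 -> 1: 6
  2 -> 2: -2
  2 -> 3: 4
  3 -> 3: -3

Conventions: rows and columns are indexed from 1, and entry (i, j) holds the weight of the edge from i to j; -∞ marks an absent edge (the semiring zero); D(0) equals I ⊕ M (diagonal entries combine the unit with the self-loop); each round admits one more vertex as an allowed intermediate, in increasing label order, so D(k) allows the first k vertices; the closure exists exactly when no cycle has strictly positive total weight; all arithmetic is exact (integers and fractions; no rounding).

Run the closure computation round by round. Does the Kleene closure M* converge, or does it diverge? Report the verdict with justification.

D(0):
  [0, -20, -19]
  [6, 0, 4]
  [-∞, -∞, 0]
D(1):
  [0, -20, -19]
  [6, 0, 4]
  [-∞, -∞, 0]
D(2):
  [0, -20, -16]
  [6, 0, 4]
  [-∞, -∞, 0]
D(3):
  [0, -20, -16]
  [6, 0, 4]
  [-∞, -∞, 0]
Key observation: every diagonal entry stays at the unit through all rounds, so no improving cycle exists.
Answer: CONVERGES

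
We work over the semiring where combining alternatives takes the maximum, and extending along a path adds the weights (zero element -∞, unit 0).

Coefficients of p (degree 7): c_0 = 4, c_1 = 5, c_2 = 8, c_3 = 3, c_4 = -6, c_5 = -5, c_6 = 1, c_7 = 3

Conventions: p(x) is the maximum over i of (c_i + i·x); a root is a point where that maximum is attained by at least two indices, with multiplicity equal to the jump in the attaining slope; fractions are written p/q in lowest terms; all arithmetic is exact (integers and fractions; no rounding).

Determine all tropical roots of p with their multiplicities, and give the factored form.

hull edge (i=0, c=4) to (i=2, c=8): slope 2, span 2
hull edge (i=2, c=8) to (i=7, c=3): slope -1, span 5
Factored form: p(x) = 3 ⊗ (x ⊕ (-2)) ⊗ (x ⊕ (-2)) ⊗ (x ⊕ 1) ⊗ (x ⊕ 1) ⊗ (x ⊕ 1) ⊗ (x ⊕ 1) ⊗ (x ⊕ 1)
Answer: roots = -2 (mult 2), 1 (mult 5)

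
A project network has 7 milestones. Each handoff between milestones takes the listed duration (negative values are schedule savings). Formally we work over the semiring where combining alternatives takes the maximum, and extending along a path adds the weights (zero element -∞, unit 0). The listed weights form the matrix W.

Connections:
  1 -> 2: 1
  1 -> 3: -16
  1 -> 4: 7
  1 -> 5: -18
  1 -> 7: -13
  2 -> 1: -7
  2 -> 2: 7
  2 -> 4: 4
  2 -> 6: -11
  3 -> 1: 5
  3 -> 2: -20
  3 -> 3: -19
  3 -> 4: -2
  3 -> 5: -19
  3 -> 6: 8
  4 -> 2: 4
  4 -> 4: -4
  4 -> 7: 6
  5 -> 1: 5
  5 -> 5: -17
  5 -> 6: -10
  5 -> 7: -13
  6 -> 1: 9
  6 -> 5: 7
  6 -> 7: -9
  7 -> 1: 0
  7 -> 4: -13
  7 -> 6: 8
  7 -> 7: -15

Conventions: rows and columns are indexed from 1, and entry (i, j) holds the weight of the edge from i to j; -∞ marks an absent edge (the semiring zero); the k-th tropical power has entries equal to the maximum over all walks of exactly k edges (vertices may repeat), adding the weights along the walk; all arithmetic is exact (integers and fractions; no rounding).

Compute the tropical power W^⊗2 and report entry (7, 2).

W^⊗2:
  [-6, 11, -35, 5, -35, -5, 13]
  [0, 14, -23, 11, -4, -4, 10]
  [17, 6, -11, 12, 15, -11, 4]
  [6, 11, -∞, 8, -∞, 14, 2]
  [-1, 6, -11, 12, -3, -5, -8]
  [12, 10, -7, 16, -9, -1, -4]
  [17, 1, -16, 7, 15, -7, -1]
Key observation: the optimum is the walk 7->1->2, with weight 0 + 1 = 1.
Optimal value attained by: walk 7->1->2.
Answer: (W^⊗2)[7][2] = 1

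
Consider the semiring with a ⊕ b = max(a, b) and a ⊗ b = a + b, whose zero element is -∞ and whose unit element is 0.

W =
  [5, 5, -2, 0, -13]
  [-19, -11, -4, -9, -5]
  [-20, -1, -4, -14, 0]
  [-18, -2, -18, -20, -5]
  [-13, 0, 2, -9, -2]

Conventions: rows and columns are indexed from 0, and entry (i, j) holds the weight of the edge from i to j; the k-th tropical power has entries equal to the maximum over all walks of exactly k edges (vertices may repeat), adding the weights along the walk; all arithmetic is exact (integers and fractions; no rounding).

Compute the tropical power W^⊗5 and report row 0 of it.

W^⊗2:
  [10, 10, 3, 5, 0]
  [-14, -5, -3, -14, -4]
  [-13, 0, 2, -9, -2]
  [-13, -5, -3, -11, -7]
  [-8, 1, 0, -9, 2]
W^⊗3:
  [15, 15, 8, 10, 5]
  [-9, -4, -2, -13, -3]
  [-8, 1, 0, -9, 2]
  [-8, -4, -5, -13, -3]
  [-3, 2, 4, -7, 0]
W^⊗4:
  [20, 20, 13, 15, 10]
  [-4, -3, -1, -9, -2]
  [-3, 2, 4, -7, 0]
  [-3, -3, -1, -8, -5]
  [2, 3, 2, -3, 4]
W^⊗5:
  [25, 25, 18, 20, 15]
  [1, 1, 0, -4, -1]
  [2, 3, 2, -3, 4]
  [2, 2, -3, -3, -1]
  [7, 7, 6, 2, 2]
Answer: row 0 of W^⊗5 = [25, 25, 18, 20, 15]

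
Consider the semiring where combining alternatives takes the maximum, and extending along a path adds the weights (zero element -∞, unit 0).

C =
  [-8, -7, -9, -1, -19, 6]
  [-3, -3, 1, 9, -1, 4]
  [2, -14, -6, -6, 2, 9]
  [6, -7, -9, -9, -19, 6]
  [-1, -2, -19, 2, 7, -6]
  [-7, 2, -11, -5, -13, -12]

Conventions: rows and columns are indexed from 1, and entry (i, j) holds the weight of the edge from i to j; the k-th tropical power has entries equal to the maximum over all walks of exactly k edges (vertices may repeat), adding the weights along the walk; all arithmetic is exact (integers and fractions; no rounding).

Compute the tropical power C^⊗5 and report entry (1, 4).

C^⊗2:
  [5, 8, -5, 2, -7, 5]
  [15, 6, 0, 6, 6, 15]
  [2, 11, -2, 4, 9, 8]
  [-1, 8, -3, 5, -7, 12]
  [8, 5, -1, 9, 14, 8]
  [1, -1, 3, 11, 1, 6]
C^⊗3:
  [8, 7, 9, 17, 7, 12]
  [12, 17, 7, 15, 13, 21]
  [10, 10, 12, 20, 16, 15]
  [11, 14, 9, 17, 7, 12]
  [15, 12, 6, 16, 21, 15]
  [17, 8, 2, 8, 8, 17]
C^⊗4:
  [23, 14, 8, 16, 14, 23]
  [21, 23, 18, 26, 20, 21]
  [26, 17, 11, 19, 23, 26]
  [23, 14, 15, 23, 14, 23]
  [22, 19, 13, 23, 28, 22]
  [14, 19, 9, 17, 15, 23]
C^⊗5:
  [22, 25, 15, 23, 21, 29]
  [32, 23, 24, 32, 27, 32]
  [25, 28, 18, 26, 30, 32]
  [29, 25, 15, 23, 21, 29]
  [29, 26, 20, 30, 35, 29]
  [23, 25, 20, 28, 22, 23]
Key observation: the optimum is the walk 1->6->2->6->2->4, with weight 6 + 2 + 4 + 2 + 9 = 23.
Optimal value attained by: walk 1->6->2->6->2->4.
Answer: (C^⊗5)[1][4] = 23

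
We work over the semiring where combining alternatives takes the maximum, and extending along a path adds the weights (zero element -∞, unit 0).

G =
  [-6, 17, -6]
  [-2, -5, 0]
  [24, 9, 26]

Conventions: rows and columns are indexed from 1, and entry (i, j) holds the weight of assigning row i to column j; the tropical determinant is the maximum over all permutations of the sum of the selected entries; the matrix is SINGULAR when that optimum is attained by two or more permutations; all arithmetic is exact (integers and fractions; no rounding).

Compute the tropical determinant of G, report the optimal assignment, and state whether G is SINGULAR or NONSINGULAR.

σ = (1, 2, 3): (-6) + (-5) + 26 = 15
σ = (1, 3, 2): (-6) + 0 + 9 = 3
σ = (2, 1, 3): 17 + (-2) + 26 = 41
σ = (2, 3, 1): 17 + 0 + 24 = 41
σ = (3, 1, 2): (-6) + (-2) + 9 = 1
σ = (3, 2, 1): (-6) + (-5) + 24 = 13
Optimal value attained by: σ = (2, 1, 3).
Answer: det⊕(G) = 41; verdict: SINGULAR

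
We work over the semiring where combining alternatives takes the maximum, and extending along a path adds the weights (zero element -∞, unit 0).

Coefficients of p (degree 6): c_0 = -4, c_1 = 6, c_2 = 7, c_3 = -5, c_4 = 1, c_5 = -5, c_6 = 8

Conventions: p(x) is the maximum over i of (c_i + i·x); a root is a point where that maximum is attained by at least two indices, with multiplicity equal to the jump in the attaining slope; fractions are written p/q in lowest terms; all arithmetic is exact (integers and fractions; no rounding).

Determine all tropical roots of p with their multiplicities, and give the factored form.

hull edge (i=0, c=-4) to (i=1, c=6): slope 10, span 1
hull edge (i=1, c=6) to (i=2, c=7): slope 1, span 1
hull edge (i=2, c=7) to (i=6, c=8): slope 1/4, span 4
Factored form: p(x) = 8 ⊗ (x ⊕ (-10)) ⊗ (x ⊕ (-1)) ⊗ (x ⊕ (-1/4)) ⊗ (x ⊕ (-1/4)) ⊗ (x ⊕ (-1/4)) ⊗ (x ⊕ (-1/4))
Answer: roots = -10 (mult 1), -1 (mult 1), -1/4 (mult 4)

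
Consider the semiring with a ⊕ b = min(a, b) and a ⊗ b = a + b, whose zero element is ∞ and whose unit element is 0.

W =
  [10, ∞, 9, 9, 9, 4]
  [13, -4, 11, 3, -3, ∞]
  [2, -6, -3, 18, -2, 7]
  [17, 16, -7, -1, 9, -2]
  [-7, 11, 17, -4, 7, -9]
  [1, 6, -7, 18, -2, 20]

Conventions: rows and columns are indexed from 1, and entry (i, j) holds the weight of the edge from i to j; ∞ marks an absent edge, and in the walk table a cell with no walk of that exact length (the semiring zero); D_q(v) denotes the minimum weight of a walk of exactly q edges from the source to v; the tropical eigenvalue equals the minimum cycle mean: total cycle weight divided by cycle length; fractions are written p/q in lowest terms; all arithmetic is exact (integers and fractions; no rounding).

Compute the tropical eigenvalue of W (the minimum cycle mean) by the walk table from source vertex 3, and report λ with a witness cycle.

q=0: [∞, ∞, 0, ∞, ∞, ∞]
q=1: [2, -6, -3, 18, -2, 7]
q=2: [-9, -10, -6, -6, -9, -11]
q=3: [-16, -14, -18, -13, -13, -18]
q=4: [-20, -24, -25, -17, -20, -22]
q=5: [-27, -31, -29, -24, -27, -29]
q=6: [-34, -35, -36, -31, -34, -36]
Optimal cycle mean attained by: cycle 2->5->6->3->2, total (-3) + (-9) + (-7) + (-6), length 4.
Answer: λ = -25/4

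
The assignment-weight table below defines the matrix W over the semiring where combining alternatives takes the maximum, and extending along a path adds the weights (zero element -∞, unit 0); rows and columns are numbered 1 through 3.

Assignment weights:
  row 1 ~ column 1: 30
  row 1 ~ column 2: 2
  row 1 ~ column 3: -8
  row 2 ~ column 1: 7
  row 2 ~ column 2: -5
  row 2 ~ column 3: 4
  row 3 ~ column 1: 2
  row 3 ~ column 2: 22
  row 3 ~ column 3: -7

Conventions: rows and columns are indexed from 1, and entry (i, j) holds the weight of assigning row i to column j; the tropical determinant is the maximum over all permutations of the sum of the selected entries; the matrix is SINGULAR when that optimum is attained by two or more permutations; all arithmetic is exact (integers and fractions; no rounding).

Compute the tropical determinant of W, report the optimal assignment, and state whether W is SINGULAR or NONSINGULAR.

σ = (1, 2, 3): 30 + (-5) + (-7) = 18
σ = (1, 3, 2): 30 + 4 + 22 = 56
σ = (2, 1, 3): 2 + 7 + (-7) = 2
σ = (2, 3, 1): 2 + 4 + 2 = 8
σ = (3, 1, 2): (-8) + 7 + 22 = 21
σ = (3, 2, 1): (-8) + (-5) + 2 = -11
Optimal value attained by: σ = (1, 3, 2).
Answer: det⊕(W) = 56; verdict: NONSINGULAR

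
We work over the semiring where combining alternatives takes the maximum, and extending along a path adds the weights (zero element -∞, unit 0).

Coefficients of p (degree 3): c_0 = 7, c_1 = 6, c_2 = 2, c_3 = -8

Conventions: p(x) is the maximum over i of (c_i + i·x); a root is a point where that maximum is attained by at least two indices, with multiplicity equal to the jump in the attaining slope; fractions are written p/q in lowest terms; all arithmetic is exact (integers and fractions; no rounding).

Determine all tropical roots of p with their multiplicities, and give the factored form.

hull edge (i=0, c=7) to (i=1, c=6): slope -1, span 1
hull edge (i=1, c=6) to (i=2, c=2): slope -4, span 1
hull edge (i=2, c=2) to (i=3, c=-8): slope -10, span 1
Factored form: p(x) = -8 ⊗ (x ⊕ 1) ⊗ (x ⊕ 4) ⊗ (x ⊕ 10)
Answer: roots = 1 (mult 1), 4 (mult 1), 10 (mult 1)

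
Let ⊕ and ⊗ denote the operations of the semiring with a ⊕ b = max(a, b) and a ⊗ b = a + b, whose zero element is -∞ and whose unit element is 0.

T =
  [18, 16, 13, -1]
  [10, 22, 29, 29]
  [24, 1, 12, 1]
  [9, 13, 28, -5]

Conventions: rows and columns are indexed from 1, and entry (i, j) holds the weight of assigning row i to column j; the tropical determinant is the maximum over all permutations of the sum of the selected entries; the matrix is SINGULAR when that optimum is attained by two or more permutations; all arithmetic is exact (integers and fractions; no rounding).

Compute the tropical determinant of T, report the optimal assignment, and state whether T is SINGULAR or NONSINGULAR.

σ = (1, 2, 3, 4): 18 + 22 + 12 + (-5) = 47
σ = (1, 2, 4, 3): 18 + 22 + 1 + 28 = 69
σ = (1, 3, 2, 4): 18 + 29 + 1 + (-5) = 43
σ = (1, 3, 4, 2): 18 + 29 + 1 + 13 = 61
σ = (1, 4, 2, 3): 18 + 29 + 1 + 28 = 76
σ = (1, 4, 3, 2): 18 + 29 + 12 + 13 = 72
σ = (2, 1, 3, 4): 16 + 10 + 12 + (-5) = 33
σ = (2, 1, 4, 3): 16 + 10 + 1 + 28 = 55
σ = (2, 3, 1, 4): 16 + 29 + 24 + (-5) = 64
σ = (2, 3, 4, 1): 16 + 29 + 1 + 9 = 55
σ = (2, 4, 1, 3): 16 + 29 + 24 + 28 = 97
σ = (2, 4, 3, 1): 16 + 29 + 12 + 9 = 66
σ = (3, 1, 2, 4): 13 + 10 + 1 + (-5) = 19
σ = (3, 1, 4, 2): 13 + 10 + 1 + 13 = 37
σ = (3, 2, 1, 4): 13 + 22 + 24 + (-5) = 54
σ = (3, 2, 4, 1): 13 + 22 + 1 + 9 = 45
σ = (3, 4, 1, 2): 13 + 29 + 24 + 13 = 79
σ = (3, 4, 2, 1): 13 + 29 + 1 + 9 = 52
σ = (4, 1, 2, 3): (-1) + 10 + 1 + 28 = 38
σ = (4, 1, 3, 2): (-1) + 10 + 12 + 13 = 34
σ = (4, 2, 1, 3): (-1) + 22 + 24 + 28 = 73
σ = (4, 2, 3, 1): (-1) + 22 + 12 + 9 = 42
σ = (4, 3, 1, 2): (-1) + 29 + 24 + 13 = 65
σ = (4, 3, 2, 1): (-1) + 29 + 1 + 9 = 38
Optimal value attained by: σ = (2, 4, 1, 3).
Answer: det⊕(T) = 97; verdict: NONSINGULAR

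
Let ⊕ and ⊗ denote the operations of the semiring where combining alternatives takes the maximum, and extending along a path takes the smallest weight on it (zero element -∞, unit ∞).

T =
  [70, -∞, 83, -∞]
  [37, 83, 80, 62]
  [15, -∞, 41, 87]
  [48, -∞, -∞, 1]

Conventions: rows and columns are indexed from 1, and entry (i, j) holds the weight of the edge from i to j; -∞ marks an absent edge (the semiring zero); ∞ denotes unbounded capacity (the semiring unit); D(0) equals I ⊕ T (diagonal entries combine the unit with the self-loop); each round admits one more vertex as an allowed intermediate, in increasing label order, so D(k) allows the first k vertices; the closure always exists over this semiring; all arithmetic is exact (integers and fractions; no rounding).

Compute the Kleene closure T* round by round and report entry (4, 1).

D(0):
  [∞, -∞, 83, -∞]
  [37, ∞, 80, 62]
  [15, -∞, ∞, 87]
  [48, -∞, -∞, ∞]
D(1):
  [∞, -∞, 83, -∞]
  [37, ∞, 80, 62]
  [15, -∞, ∞, 87]
  [48, -∞, 48, ∞]
D(2):
  [∞, -∞, 83, -∞]
  [37, ∞, 80, 62]
  [15, -∞, ∞, 87]
  [48, -∞, 48, ∞]
D(3):
  [∞, -∞, 83, 83]
  [37, ∞, 80, 80]
  [15, -∞, ∞, 87]
  [48, -∞, 48, ∞]
D(4):
  [∞, -∞, 83, 83]
  [48, ∞, 80, 80]
  [48, -∞, ∞, 87]
  [48, -∞, 48, ∞]
Answer: T*[4][1] = 48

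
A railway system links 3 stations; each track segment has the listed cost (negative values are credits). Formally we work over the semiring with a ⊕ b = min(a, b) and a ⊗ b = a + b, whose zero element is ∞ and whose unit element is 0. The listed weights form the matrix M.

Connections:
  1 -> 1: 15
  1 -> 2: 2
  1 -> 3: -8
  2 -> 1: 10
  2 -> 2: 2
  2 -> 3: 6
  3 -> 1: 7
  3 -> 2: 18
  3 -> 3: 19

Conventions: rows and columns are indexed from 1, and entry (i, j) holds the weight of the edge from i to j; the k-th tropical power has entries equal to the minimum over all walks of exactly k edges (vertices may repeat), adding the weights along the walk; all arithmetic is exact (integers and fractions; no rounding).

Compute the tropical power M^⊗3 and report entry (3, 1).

M^⊗2:
  [-1, 4, 7]
  [12, 4, 2]
  [22, 9, -1]
M^⊗3:
  [14, 1, -9]
  [9, 6, 4]
  [6, 11, 14]
Key observation: the optimum is the walk 3->1->3->1, with weight 7 + (-8) + 7 = 6.
Optimal value attained by: walk 3->1->3->1.
Answer: (M^⊗3)[3][1] = 6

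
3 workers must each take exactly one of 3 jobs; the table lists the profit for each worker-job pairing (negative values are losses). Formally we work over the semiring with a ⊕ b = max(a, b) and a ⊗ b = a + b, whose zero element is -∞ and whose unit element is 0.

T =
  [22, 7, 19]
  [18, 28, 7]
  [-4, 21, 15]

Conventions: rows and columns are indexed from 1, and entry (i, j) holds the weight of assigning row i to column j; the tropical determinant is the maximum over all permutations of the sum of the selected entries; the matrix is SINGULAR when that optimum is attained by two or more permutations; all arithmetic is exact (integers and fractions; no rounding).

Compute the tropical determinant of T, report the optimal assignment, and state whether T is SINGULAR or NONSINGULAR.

σ = (1, 2, 3): 22 + 28 + 15 = 65
σ = (1, 3, 2): 22 + 7 + 21 = 50
σ = (2, 1, 3): 7 + 18 + 15 = 40
σ = (2, 3, 1): 7 + 7 + (-4) = 10
σ = (3, 1, 2): 19 + 18 + 21 = 58
σ = (3, 2, 1): 19 + 28 + (-4) = 43
Optimal value attained by: σ = (1, 2, 3).
Answer: det⊕(T) = 65; verdict: NONSINGULAR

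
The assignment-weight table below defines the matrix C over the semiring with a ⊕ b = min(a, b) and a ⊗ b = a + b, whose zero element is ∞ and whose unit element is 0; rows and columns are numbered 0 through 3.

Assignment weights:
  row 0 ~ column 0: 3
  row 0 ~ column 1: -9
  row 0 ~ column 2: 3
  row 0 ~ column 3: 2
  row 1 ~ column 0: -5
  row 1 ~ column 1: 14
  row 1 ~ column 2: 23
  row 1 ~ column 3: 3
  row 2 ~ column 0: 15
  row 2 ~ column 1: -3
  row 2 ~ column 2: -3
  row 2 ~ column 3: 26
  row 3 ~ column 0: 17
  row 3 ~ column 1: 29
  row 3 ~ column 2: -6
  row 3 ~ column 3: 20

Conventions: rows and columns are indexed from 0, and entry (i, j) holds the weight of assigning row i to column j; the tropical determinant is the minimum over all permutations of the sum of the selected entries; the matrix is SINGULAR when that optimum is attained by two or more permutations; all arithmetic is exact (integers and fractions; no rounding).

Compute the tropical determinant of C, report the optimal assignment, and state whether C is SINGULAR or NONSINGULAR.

σ = (0, 1, 2, 3): 3 + 14 + (-3) + 20 = 34
σ = (0, 1, 3, 2): 3 + 14 + 26 + (-6) = 37
σ = (0, 2, 1, 3): 3 + 23 + (-3) + 20 = 43
σ = (0, 2, 3, 1): 3 + 23 + 26 + 29 = 81
σ = (0, 3, 1, 2): 3 + 3 + (-3) + (-6) = -3
σ = (0, 3, 2, 1): 3 + 3 + (-3) + 29 = 32
σ = (1, 0, 2, 3): (-9) + (-5) + (-3) + 20 = 3
σ = (1, 0, 3, 2): (-9) + (-5) + 26 + (-6) = 6
σ = (1, 2, 0, 3): (-9) + 23 + 15 + 20 = 49
σ = (1, 2, 3, 0): (-9) + 23 + 26 + 17 = 57
σ = (1, 3, 0, 2): (-9) + 3 + 15 + (-6) = 3
σ = (1, 3, 2, 0): (-9) + 3 + (-3) + 17 = 8
σ = (2, 0, 1, 3): 3 + (-5) + (-3) + 20 = 15
σ = (2, 0, 3, 1): 3 + (-5) + 26 + 29 = 53
σ = (2, 1, 0, 3): 3 + 14 + 15 + 20 = 52
σ = (2, 1, 3, 0): 3 + 14 + 26 + 17 = 60
σ = (2, 3, 0, 1): 3 + 3 + 15 + 29 = 50
σ = (2, 3, 1, 0): 3 + 3 + (-3) + 17 = 20
σ = (3, 0, 1, 2): 2 + (-5) + (-3) + (-6) = -12
σ = (3, 0, 2, 1): 2 + (-5) + (-3) + 29 = 23
σ = (3, 1, 0, 2): 2 + 14 + 15 + (-6) = 25
σ = (3, 1, 2, 0): 2 + 14 + (-3) + 17 = 30
σ = (3, 2, 0, 1): 2 + 23 + 15 + 29 = 69
σ = (3, 2, 1, 0): 2 + 23 + (-3) + 17 = 39
Optimal value attained by: σ = (3, 0, 1, 2).
Answer: det⊕(C) = -12; verdict: NONSINGULAR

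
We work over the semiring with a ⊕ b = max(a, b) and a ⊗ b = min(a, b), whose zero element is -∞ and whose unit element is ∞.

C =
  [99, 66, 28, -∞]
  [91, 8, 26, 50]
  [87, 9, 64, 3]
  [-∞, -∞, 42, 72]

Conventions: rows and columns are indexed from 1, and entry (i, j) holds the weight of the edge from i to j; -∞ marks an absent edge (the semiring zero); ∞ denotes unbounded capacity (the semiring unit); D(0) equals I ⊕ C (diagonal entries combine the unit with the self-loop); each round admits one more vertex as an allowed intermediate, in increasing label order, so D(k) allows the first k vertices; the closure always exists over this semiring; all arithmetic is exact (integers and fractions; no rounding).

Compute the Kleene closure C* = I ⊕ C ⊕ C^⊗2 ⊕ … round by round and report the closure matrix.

D(0):
  [∞, 66, 28, -∞]
  [91, ∞, 26, 50]
  [87, 9, ∞, 3]
  [-∞, -∞, 42, ∞]
D(1):
  [∞, 66, 28, -∞]
  [91, ∞, 28, 50]
  [87, 66, ∞, 3]
  [-∞, -∞, 42, ∞]
D(2):
  [∞, 66, 28, 50]
  [91, ∞, 28, 50]
  [87, 66, ∞, 50]
  [-∞, -∞, 42, ∞]
D(3):
  [∞, 66, 28, 50]
  [91, ∞, 28, 50]
  [87, 66, ∞, 50]
  [42, 42, 42, ∞]
D(4):
  [∞, 66, 42, 50]
  [91, ∞, 42, 50]
  [87, 66, ∞, 50]
  [42, 42, 42, ∞]
Answer: C* = [[∞, 66, 42, 50], [91, ∞, 42, 50], [87, 66, ∞, 50], [42, 42, 42, ∞]]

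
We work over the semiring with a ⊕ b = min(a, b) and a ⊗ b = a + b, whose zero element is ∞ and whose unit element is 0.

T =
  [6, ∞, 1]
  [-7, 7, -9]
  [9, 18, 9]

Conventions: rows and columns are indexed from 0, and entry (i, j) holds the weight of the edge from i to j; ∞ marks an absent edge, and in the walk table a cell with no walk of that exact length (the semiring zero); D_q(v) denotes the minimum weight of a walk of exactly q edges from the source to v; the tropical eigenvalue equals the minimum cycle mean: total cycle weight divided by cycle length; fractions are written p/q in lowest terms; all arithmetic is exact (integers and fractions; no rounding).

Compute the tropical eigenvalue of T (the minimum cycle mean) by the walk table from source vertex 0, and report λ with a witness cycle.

q=0: [0, ∞, ∞]
q=1: [6, ∞, 1]
q=2: [10, 19, 7]
q=3: [12, 25, 10]
Optimal cycle mean attained by: cycle 0->2->1->0, total 1 + 18 + (-7), length 3.
Answer: λ = 4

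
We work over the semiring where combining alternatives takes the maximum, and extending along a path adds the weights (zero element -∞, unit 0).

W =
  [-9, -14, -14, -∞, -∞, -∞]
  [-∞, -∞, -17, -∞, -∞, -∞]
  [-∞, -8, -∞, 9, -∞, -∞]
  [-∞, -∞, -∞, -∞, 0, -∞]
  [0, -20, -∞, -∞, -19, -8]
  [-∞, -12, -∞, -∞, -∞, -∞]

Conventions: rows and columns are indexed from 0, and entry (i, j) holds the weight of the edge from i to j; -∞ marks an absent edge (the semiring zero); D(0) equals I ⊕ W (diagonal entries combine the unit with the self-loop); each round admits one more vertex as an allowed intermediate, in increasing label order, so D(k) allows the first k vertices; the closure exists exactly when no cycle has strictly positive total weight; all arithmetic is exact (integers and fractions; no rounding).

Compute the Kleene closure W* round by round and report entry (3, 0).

D(0):
  [0, -14, -14, -∞, -∞, -∞]
  [-∞, 0, -17, -∞, -∞, -∞]
  [-∞, -8, 0, 9, -∞, -∞]
  [-∞, -∞, -∞, 0, 0, -∞]
  [0, -20, -∞, -∞, 0, -8]
  [-∞, -12, -∞, -∞, -∞, 0]
D(1):
  [0, -14, -14, -∞, -∞, -∞]
  [-∞, 0, -17, -∞, -∞, -∞]
  [-∞, -8, 0, 9, -∞, -∞]
  [-∞, -∞, -∞, 0, 0, -∞]
  [0, -14, -14, -∞, 0, -8]
  [-∞, -12, -∞, -∞, -∞, 0]
D(2):
  [0, -14, -14, -∞, -∞, -∞]
  [-∞, 0, -17, -∞, -∞, -∞]
  [-∞, -8, 0, 9, -∞, -∞]
  [-∞, -∞, -∞, 0, 0, -∞]
  [0, -14, -14, -∞, 0, -8]
  [-∞, -12, -29, -∞, -∞, 0]
D(3):
  [0, -14, -14, -5, -∞, -∞]
  [-∞, 0, -17, -8, -∞, -∞]
  [-∞, -8, 0, 9, -∞, -∞]
  [-∞, -∞, -∞, 0, 0, -∞]
  [0, -14, -14, -5, 0, -8]
  [-∞, -12, -29, -20, -∞, 0]
D(4):
  [0, -14, -14, -5, -5, -∞]
  [-∞, 0, -17, -8, -8, -∞]
  [-∞, -8, 0, 9, 9, -∞]
  [-∞, -∞, -∞, 0, 0, -∞]
  [0, -14, -14, -5, 0, -8]
  [-∞, -12, -29, -20, -20, 0]
D(5):
  [0, -14, -14, -5, -5, -13]
  [-8, 0, -17, -8, -8, -16]
  [9, -5, 0, 9, 9, 1]
  [0, -14, -14, 0, 0, -8]
  [0, -14, -14, -5, 0, -8]
  [-20, -12, -29, -20, -20, 0]
D(6):
  [0, -14, -14, -5, -5, -13]
  [-8, 0, -17, -8, -8, -16]
  [9, -5, 0, 9, 9, 1]
  [0, -14, -14, 0, 0, -8]
  [0, -14, -14, -5, 0, -8]
  [-20, -12, -29, -20, -20, 0]
Answer: W*[3][0] = 0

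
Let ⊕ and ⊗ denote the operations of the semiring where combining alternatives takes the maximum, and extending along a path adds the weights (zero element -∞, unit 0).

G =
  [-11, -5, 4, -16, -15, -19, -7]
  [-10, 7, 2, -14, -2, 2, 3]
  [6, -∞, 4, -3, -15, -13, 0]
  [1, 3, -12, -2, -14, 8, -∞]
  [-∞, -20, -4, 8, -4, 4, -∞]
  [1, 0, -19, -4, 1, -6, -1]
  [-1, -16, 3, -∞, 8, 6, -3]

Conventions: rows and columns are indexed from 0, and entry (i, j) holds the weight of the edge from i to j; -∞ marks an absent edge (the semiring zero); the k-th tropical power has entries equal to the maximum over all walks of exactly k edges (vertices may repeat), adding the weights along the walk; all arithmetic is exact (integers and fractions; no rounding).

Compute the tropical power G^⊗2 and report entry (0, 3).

G^⊗2:
  [10, 2, 8, 1, 1, -1, 4]
  [8, 14, 9, 6, 11, 9, 10]
  [10, 1, 10, 1, 8, 6, 4]
  [9, 10, 5, 4, 9, 6, 7]
  [9, 11, 0, 6, 5, 16, 3]
  [-2, 7, 5, 9, 7, 5, 3]
  [9, 6, 7, 16, 7, 12, 5]
Key observation: the optimum is the walk 0->2->3, with weight 4 + (-3) = 1.
Optimal value attained by: walk 0->2->3.
Answer: (G^⊗2)[0][3] = 1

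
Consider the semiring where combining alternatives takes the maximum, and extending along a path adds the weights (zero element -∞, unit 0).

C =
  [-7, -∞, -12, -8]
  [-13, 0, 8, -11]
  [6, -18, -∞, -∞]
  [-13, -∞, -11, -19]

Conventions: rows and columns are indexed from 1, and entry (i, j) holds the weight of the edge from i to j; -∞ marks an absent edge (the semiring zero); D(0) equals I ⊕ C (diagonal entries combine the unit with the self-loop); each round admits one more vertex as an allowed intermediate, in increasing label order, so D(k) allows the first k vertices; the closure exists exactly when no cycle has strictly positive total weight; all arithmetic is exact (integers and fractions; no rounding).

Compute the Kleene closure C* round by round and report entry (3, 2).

D(0):
  [0, -∞, -12, -8]
  [-13, 0, 8, -11]
  [6, -18, 0, -∞]
  [-13, -∞, -11, 0]
D(1):
  [0, -∞, -12, -8]
  [-13, 0, 8, -11]
  [6, -18, 0, -2]
  [-13, -∞, -11, 0]
D(2):
  [0, -∞, -12, -8]
  [-13, 0, 8, -11]
  [6, -18, 0, -2]
  [-13, -∞, -11, 0]
D(3):
  [0, -30, -12, -8]
  [14, 0, 8, 6]
  [6, -18, 0, -2]
  [-5, -29, -11, 0]
D(4):
  [0, -30, -12, -8]
  [14, 0, 8, 6]
  [6, -18, 0, -2]
  [-5, -29, -11, 0]
Answer: C*[3][2] = -18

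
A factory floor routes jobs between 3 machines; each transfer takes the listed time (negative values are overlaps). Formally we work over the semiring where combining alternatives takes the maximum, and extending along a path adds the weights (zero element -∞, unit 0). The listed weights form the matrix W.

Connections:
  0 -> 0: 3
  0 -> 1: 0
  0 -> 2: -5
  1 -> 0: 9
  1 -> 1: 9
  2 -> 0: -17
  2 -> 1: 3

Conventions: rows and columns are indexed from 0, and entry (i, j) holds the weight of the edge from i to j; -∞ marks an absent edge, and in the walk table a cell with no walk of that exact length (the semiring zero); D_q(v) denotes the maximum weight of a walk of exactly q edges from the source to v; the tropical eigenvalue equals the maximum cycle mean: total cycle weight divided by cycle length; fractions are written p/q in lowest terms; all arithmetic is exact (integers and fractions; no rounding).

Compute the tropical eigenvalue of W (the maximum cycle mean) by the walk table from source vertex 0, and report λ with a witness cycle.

q=0: [0, -∞, -∞]
q=1: [3, 0, -5]
q=2: [9, 9, -2]
q=3: [18, 18, 4]
Optimal cycle mean attained by: cycle 1->1, total 9, length 1.
Answer: λ = 9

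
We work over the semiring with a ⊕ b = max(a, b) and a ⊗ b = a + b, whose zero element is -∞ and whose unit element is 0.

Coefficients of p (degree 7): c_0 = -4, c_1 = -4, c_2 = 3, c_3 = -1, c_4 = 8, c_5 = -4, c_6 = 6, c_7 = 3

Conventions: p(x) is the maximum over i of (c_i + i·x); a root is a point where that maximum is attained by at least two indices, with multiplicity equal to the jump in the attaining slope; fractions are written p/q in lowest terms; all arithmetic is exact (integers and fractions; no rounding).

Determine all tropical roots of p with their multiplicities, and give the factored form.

hull edge (i=0, c=-4) to (i=2, c=3): slope 7/2, span 2
hull edge (i=2, c=3) to (i=4, c=8): slope 5/2, span 2
hull edge (i=4, c=8) to (i=6, c=6): slope -1, span 2
hull edge (i=6, c=6) to (i=7, c=3): slope -3, span 1
Factored form: p(x) = 3 ⊗ (x ⊕ (-7/2)) ⊗ (x ⊕ (-7/2)) ⊗ (x ⊕ (-5/2)) ⊗ (x ⊕ (-5/2)) ⊗ (x ⊕ 1) ⊗ (x ⊕ 1) ⊗ (x ⊕ 3)
Answer: roots = -7/2 (mult 2), -5/2 (mult 2), 1 (mult 2), 3 (mult 1)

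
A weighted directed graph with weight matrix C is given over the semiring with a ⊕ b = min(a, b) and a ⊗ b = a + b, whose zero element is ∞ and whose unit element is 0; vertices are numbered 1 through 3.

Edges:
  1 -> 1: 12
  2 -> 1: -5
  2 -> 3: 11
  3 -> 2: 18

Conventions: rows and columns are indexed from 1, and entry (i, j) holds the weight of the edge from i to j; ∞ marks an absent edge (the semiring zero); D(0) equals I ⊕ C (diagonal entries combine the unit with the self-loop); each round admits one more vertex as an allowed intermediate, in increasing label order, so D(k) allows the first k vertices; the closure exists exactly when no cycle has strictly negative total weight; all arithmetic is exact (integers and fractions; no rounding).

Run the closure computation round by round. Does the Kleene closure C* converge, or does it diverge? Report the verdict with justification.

D(0):
  [0, ∞, ∞]
  [-5, 0, 11]
  [∞, 18, 0]
D(1):
  [0, ∞, ∞]
  [-5, 0, 11]
  [∞, 18, 0]
D(2):
  [0, ∞, ∞]
  [-5, 0, 11]
  [13, 18, 0]
D(3):
  [0, ∞, ∞]
  [-5, 0, 11]
  [13, 18, 0]
Key observation: every diagonal entry stays at the unit through all rounds, so no improving cycle exists.
Answer: CONVERGES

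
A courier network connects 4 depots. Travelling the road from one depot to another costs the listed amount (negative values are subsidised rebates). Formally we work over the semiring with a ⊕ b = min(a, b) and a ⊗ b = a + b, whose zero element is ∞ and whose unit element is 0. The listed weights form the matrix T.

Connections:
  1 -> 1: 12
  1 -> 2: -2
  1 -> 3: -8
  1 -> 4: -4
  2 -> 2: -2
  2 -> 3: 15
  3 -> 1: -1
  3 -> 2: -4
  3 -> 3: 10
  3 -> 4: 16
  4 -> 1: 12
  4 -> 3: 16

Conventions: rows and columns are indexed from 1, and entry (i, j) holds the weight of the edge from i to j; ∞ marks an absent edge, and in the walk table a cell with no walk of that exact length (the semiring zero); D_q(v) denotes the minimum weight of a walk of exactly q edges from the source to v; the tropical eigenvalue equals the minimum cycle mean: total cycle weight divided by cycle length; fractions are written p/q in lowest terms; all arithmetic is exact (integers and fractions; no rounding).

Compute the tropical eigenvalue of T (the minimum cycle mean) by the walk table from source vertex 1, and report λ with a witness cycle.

q=0: [0, ∞, ∞, ∞]
q=1: [12, -2, -8, -4]
q=2: [-9, -12, 2, 8]
q=3: [1, -14, -17, -13]
q=4: [-18, -21, -7, -3]
Optimal cycle mean attained by: cycle 1->3->1, total (-8) + (-1), length 2.
Answer: λ = -9/2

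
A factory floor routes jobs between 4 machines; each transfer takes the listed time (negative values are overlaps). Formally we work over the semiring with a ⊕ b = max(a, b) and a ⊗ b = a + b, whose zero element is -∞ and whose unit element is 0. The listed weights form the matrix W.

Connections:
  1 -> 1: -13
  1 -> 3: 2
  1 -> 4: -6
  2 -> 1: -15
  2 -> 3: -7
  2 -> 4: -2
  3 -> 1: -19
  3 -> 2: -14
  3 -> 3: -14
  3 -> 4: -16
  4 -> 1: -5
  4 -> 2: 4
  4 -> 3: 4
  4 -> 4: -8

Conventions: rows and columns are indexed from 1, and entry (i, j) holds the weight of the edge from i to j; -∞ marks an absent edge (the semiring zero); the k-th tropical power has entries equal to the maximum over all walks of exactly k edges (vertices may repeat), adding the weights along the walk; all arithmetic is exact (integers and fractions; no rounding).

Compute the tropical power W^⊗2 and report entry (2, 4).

W^⊗2:
  [-11, -2, -2, -14]
  [-7, 2, 2, -10]
  [-21, -12, -12, -16]
  [-11, -4, -3, 2]
Key observation: the optimum is the walk 2->4->4, with weight (-2) + (-8) = -10.
Optimal value attained by: walk 2->4->4.
Answer: (W^⊗2)[2][4] = -10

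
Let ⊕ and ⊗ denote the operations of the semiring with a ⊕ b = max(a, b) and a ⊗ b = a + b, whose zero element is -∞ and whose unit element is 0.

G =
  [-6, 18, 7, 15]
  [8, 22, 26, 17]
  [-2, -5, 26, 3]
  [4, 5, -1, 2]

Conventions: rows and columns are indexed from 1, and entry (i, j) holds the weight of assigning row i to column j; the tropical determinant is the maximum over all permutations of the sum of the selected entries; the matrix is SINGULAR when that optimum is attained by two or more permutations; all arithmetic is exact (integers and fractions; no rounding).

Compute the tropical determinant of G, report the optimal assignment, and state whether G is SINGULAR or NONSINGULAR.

σ = (1, 2, 3, 4): (-6) + 22 + 26 + 2 = 44
σ = (1, 2, 4, 3): (-6) + 22 + 3 + (-1) = 18
σ = (1, 3, 2, 4): (-6) + 26 + (-5) + 2 = 17
σ = (1, 3, 4, 2): (-6) + 26 + 3 + 5 = 28
σ = (1, 4, 2, 3): (-6) + 17 + (-5) + (-1) = 5
σ = (1, 4, 3, 2): (-6) + 17 + 26 + 5 = 42
σ = (2, 1, 3, 4): 18 + 8 + 26 + 2 = 54
σ = (2, 1, 4, 3): 18 + 8 + 3 + (-1) = 28
σ = (2, 3, 1, 4): 18 + 26 + (-2) + 2 = 44
σ = (2, 3, 4, 1): 18 + 26 + 3 + 4 = 51
σ = (2, 4, 1, 3): 18 + 17 + (-2) + (-1) = 32
σ = (2, 4, 3, 1): 18 + 17 + 26 + 4 = 65
σ = (3, 1, 2, 4): 7 + 8 + (-5) + 2 = 12
σ = (3, 1, 4, 2): 7 + 8 + 3 + 5 = 23
σ = (3, 2, 1, 4): 7 + 22 + (-2) + 2 = 29
σ = (3, 2, 4, 1): 7 + 22 + 3 + 4 = 36
σ = (3, 4, 1, 2): 7 + 17 + (-2) + 5 = 27
σ = (3, 4, 2, 1): 7 + 17 + (-5) + 4 = 23
σ = (4, 1, 2, 3): 15 + 8 + (-5) + (-1) = 17
σ = (4, 1, 3, 2): 15 + 8 + 26 + 5 = 54
σ = (4, 2, 1, 3): 15 + 22 + (-2) + (-1) = 34
σ = (4, 2, 3, 1): 15 + 22 + 26 + 4 = 67
σ = (4, 3, 1, 2): 15 + 26 + (-2) + 5 = 44
σ = (4, 3, 2, 1): 15 + 26 + (-5) + 4 = 40
Optimal value attained by: σ = (4, 2, 3, 1).
Answer: det⊕(G) = 67; verdict: NONSINGULAR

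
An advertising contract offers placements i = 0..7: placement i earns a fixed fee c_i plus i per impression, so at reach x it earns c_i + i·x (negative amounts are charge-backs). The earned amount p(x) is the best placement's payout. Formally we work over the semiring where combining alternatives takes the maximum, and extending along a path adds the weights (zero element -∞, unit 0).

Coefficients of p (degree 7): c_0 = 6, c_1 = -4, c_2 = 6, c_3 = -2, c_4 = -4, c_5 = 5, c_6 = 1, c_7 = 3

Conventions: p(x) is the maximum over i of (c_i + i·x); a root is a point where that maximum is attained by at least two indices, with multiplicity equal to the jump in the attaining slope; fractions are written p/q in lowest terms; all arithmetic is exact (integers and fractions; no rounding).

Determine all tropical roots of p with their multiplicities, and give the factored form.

hull edge (i=0, c=6) to (i=2, c=6): slope 0, span 2
hull edge (i=2, c=6) to (i=5, c=5): slope -1/3, span 3
hull edge (i=5, c=5) to (i=7, c=3): slope -1, span 2
Factored form: p(x) = 3 ⊗ (x ⊕ 0) ⊗ (x ⊕ 0) ⊗ (x ⊕ 1/3) ⊗ (x ⊕ 1/3) ⊗ (x ⊕ 1/3) ⊗ (x ⊕ 1) ⊗ (x ⊕ 1)
Answer: roots = 0 (mult 2), 1/3 (mult 3), 1 (mult 2)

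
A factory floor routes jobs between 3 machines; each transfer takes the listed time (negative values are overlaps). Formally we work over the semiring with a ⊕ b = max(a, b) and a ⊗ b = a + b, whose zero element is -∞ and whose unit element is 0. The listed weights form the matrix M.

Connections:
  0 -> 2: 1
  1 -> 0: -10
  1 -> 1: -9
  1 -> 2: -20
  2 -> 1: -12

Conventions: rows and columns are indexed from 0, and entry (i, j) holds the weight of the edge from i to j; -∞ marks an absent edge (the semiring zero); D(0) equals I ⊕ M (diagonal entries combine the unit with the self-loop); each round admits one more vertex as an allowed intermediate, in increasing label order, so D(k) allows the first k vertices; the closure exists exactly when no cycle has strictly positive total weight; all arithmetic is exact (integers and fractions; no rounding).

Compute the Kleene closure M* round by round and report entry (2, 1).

D(0):
  [0, -∞, 1]
  [-10, 0, -20]
  [-∞, -12, 0]
D(1):
  [0, -∞, 1]
  [-10, 0, -9]
  [-∞, -12, 0]
D(2):
  [0, -∞, 1]
  [-10, 0, -9]
  [-22, -12, 0]
D(3):
  [0, -11, 1]
  [-10, 0, -9]
  [-22, -12, 0]
Answer: M*[2][1] = -12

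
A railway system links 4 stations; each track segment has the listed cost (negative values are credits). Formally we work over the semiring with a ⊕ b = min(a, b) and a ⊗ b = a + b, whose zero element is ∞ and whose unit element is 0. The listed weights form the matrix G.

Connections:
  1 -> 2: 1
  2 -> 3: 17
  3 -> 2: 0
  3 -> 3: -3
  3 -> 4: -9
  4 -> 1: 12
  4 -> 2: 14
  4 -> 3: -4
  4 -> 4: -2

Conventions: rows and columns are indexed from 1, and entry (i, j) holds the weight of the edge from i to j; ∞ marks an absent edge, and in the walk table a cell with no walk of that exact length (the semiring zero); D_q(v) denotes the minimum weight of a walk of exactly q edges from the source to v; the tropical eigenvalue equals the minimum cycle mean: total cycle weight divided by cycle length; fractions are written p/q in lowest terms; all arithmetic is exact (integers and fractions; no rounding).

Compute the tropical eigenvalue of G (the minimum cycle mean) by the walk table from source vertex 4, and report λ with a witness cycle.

q=0: [∞, ∞, ∞, 0]
q=1: [12, 14, -4, -2]
q=2: [10, -4, -7, -13]
q=3: [-1, -7, -17, -16]
q=4: [-4, -17, -20, -26]
Optimal cycle mean attained by: cycle 3->4->3, total (-9) + (-4), length 2.
Answer: λ = -13/2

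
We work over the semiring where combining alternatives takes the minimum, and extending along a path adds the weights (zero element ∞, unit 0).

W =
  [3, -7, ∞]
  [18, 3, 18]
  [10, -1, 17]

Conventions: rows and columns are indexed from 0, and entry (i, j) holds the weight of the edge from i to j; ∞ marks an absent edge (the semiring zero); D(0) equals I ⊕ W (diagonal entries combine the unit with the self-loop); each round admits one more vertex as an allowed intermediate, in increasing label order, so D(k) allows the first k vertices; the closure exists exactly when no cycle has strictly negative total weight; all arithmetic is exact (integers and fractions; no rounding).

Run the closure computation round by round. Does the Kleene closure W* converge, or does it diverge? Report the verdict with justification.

D(0):
  [0, -7, ∞]
  [18, 0, 18]
  [10, -1, 0]
D(1):
  [0, -7, ∞]
  [18, 0, 18]
  [10, -1, 0]
D(2):
  [0, -7, 11]
  [18, 0, 18]
  [10, -1, 0]
D(3):
  [0, -7, 11]
  [18, 0, 18]
  [10, -1, 0]
Key observation: every diagonal entry stays at the unit through all rounds, so no improving cycle exists.
Answer: CONVERGES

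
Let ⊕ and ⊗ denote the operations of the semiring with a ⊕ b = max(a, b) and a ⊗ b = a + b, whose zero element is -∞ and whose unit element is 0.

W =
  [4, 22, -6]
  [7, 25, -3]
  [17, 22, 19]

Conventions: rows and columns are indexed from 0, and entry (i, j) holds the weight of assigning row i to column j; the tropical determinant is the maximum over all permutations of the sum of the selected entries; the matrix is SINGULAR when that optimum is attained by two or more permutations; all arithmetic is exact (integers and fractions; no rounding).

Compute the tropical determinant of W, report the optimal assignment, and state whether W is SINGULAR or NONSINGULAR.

σ = (0, 1, 2): 4 + 25 + 19 = 48
σ = (0, 2, 1): 4 + (-3) + 22 = 23
σ = (1, 0, 2): 22 + 7 + 19 = 48
σ = (1, 2, 0): 22 + (-3) + 17 = 36
σ = (2, 0, 1): (-6) + 7 + 22 = 23
σ = (2, 1, 0): (-6) + 25 + 17 = 36
Optimal value attained by: σ = (0, 1, 2).
Answer: det⊕(W) = 48; verdict: SINGULAR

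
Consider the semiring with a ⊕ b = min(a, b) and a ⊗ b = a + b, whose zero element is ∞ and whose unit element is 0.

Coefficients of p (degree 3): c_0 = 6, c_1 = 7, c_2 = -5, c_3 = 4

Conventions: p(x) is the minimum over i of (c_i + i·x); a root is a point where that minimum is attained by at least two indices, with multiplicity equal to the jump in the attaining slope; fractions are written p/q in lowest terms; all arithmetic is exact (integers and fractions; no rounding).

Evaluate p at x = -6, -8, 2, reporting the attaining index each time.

p(-6) = min(6+0·(-6)=6, 7+1·(-6)=1, -5+2·(-6)=-17, 4+3·(-6)=-14) = -17 (attained by i=2)
p(-8) = min(6+0·(-8)=6, 7+1·(-8)=-1, -5+2·(-8)=-21, 4+3·(-8)=-20) = -21 (attained by i=2)
p(2) = min(6+0·2=6, 7+1·2=9, -5+2·2=-1, 4+3·2=10) = -1 (attained by i=2)
Answer: p(-6) = -17; p(-8) = -21; p(2) = -1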